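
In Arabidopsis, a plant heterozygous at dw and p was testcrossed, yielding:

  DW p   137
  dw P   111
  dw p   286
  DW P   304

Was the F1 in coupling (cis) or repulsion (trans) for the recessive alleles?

cis

The two most frequent classes are DW P (304) and dw p (286); these are the parental (non-recombinant) types.
So the F1 carried DW P on one chromosome and dw p on the other — the recessive alleles are on the same chromosome (cis / coupling).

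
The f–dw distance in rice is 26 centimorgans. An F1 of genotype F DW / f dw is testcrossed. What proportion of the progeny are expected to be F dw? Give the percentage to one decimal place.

A map distance of 26 centimorgans corresponds to a recombination frequency of 0.260.
The F1 is F DW / f dw, so F dw is a recombinant gamete class with expected frequency r/2 = 0.260/2 = 0.1300.
That is 0.1300 = 13.0% of the progeny.

13.0%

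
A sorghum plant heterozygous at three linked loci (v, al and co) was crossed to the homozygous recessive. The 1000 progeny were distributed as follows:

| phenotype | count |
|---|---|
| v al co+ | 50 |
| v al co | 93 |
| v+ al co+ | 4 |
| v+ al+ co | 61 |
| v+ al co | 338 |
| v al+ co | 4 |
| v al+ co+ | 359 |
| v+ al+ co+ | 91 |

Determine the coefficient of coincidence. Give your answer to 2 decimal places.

0.35

The two most frequent reciprocal classes, v al+ co+ and v+ al co, are the parental types, so the F1 was v al+ co+ / v+ al co.
The two rarest classes, v al+ co and v+ al co+, are the double crossovers. Comparing them with the parentals, only the co allele has switched, so co is the middle locus and the order is al – co – v.
al–co: (111 + 8)/1000 = 0.1190; co–v: (184 + 8)/1000 = 0.1920.
Expected DCO frequency = 0.1190 × 0.1920 ≈ 0.02285; observed = 8/1000 ≈ 0.00800.
Coefficient of coincidence = 0.00800/0.02285 ≈ 0.35.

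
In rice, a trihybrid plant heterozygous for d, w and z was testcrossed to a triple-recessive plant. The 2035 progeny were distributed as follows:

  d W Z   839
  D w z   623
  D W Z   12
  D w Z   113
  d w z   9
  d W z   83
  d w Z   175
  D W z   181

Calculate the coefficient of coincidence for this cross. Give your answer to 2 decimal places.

The two most frequent reciprocal classes, D w z and d W Z, are the parental types, so the F1 was D w z / d W Z.
The two rarest classes, d w z and D W Z, are the double crossovers. Comparing them with the parentals, only the d allele has switched, so d is the middle locus and the order is w – d – z.
w–d: (356 + 21)/2035 = 0.1853; d–z: (196 + 21)/2035 = 0.1066.
Expected DCO frequency = 0.1853 × 0.1066 ≈ 0.01975; observed = 21/2035 ≈ 0.01032.
Coefficient of coincidence = 0.01032/0.01975 ≈ 0.52.

0.52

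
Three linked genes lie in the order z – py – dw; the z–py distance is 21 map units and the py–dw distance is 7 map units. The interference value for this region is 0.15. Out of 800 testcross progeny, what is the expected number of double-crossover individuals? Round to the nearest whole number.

Map distances give recombination frequencies of 0.210 and 0.070 for the two intervals.
With interference 0.15 (so coincidence = 0.85), expected double-crossover frequency = 0.210 × 0.070 × 0.85 = 0.01250.
Expected number = 0.01250 × 800 = 10.00 ≈ 10.

10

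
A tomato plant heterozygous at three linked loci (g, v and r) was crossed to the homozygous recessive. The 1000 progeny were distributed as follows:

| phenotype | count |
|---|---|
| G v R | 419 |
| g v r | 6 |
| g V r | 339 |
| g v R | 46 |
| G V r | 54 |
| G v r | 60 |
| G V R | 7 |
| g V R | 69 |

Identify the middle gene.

v

The two most frequent reciprocal classes, G v R and g V r, are the parental types, so the F1 was G v R / g V r.
The two rarest classes, G V R and g v r, are the double crossovers. Comparing them with the parentals, only the v allele has switched, so v is the middle locus and the order is g – v – r.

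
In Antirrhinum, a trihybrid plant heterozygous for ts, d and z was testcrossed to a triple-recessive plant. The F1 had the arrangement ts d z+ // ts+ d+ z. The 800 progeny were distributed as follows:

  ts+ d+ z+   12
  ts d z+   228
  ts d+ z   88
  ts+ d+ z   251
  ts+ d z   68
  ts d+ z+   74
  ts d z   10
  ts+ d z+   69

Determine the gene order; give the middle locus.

z

The two rarest classes, ts d z and ts+ d+ z+, are the double crossovers. Comparing them with the parentals, only the z allele has switched, so z is the middle locus and the order is d – z – ts.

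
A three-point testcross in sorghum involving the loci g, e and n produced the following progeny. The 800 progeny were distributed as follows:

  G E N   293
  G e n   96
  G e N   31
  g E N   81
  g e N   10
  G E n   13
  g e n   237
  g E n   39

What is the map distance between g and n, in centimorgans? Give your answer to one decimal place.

The two most frequent reciprocal classes, g e n and G E N, are the parental types, so the F1 was g e n / G E N.
The two rarest classes, g e N and G E n, are the double crossovers. Comparing them with the parentals, only the n allele has switched, so n is the middle locus and the order is e – n – g.
Crossovers in the n–g interval produce the single-crossover classes G e n and g E N (96 + 81 = 177) plus the double crossovers (23).
RF(n–g) = (177 + 23) / 800 = 200/800 = 0.2500 → 25.0 centimorgans.

25.0 centimorgans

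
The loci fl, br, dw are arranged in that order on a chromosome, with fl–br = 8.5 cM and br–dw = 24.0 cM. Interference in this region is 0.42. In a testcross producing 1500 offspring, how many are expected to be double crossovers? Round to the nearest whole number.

Map distances give recombination frequencies of 0.085 and 0.240 for the two intervals.
With interference 0.42 (so coincidence = 0.58), expected double-crossover frequency = 0.085 × 0.240 × 0.58 = 0.01183.
Expected number = 0.01183 × 1500 = 17.75 ≈ 18.

18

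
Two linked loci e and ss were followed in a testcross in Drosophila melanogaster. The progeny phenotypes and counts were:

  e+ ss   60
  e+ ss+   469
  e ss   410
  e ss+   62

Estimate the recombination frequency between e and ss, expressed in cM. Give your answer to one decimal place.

12.2 cM

The two most frequent classes, e+ ss+ (469) and e ss (410), are the parental types, so the F1 was e+ ss+ / e ss.
The recombinant classes are e+ ss and e ss+: 60 + 62 = 122.
Recombination frequency = 122/1001 = 0.1219 ≈ 12.2%, i.e. 12.2 cM.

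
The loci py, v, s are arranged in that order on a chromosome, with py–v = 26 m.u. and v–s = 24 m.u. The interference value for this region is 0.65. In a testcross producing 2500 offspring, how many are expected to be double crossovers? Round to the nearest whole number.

Map distances give recombination frequencies of 0.260 and 0.240 for the two intervals.
With interference 0.65 (so coincidence = 0.35), expected double-crossover frequency = 0.260 × 0.240 × 0.35 = 0.02184.
Expected number = 0.02184 × 2500 = 54.60 ≈ 55.

55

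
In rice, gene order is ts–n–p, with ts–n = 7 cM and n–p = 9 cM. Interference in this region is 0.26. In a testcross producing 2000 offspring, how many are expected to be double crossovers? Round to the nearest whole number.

9

Map distances give recombination frequencies of 0.070 and 0.090 for the two intervals.
With interference 0.26 (so coincidence = 0.74), expected double-crossover frequency = 0.070 × 0.090 × 0.74 = 0.00466.
Expected number = 0.00466 × 2000 = 9.32 ≈ 9.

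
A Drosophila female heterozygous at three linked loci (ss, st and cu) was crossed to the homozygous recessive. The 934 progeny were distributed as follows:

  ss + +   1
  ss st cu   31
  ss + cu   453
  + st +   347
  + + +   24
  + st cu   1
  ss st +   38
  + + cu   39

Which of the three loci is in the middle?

cu

The two most frequent reciprocal classes, ss + cu and + st +, are the parental types, so the F1 was ss + cu / + st +.
The two rarest classes, ss + + and + st cu, are the double crossovers. Comparing them with the parentals, only the cu allele has switched, so cu is the middle locus and the order is ss – cu – st.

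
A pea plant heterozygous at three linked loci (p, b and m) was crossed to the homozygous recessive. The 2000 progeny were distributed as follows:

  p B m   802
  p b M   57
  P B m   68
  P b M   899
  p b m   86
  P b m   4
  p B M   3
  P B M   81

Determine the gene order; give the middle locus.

The two most frequent reciprocal classes, P b M and p B m, are the parental types, so the F1 was P b M / p B m.
The two rarest classes, P b m and p B M, are the double crossovers. Comparing them with the parentals, only the m allele has switched, so m is the middle locus and the order is p – m – b.

m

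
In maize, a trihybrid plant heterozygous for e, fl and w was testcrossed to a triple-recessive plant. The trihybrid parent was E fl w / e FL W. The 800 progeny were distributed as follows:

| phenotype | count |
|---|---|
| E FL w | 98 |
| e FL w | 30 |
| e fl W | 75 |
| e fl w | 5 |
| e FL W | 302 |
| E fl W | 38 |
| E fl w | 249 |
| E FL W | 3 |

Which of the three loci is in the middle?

e

The two rarest classes, e fl w and E FL W, are the double crossovers. Comparing them with the parentals, only the e allele has switched, so e is the middle locus and the order is fl – e – w.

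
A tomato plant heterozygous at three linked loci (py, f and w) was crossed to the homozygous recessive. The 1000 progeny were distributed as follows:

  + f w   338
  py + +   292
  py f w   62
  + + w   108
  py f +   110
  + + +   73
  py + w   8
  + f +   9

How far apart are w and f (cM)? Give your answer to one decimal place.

The two most frequent reciprocal classes, + f w and py + +, are the parental types, so the F1 was + f w / py + +.
The two rarest classes, + f + and py + w, are the double crossovers. Comparing them with the parentals, only the w allele has switched, so w is the middle locus and the order is py – w – f.
Crossovers in the w–f interval produce the single-crossover classes + + w and py f + (108 + 110 = 218) plus the double crossovers (17).
RF(w–f) = (218 + 17) / 1000 = 235/1000 = 0.2350 → 23.5 cM.

23.5 cM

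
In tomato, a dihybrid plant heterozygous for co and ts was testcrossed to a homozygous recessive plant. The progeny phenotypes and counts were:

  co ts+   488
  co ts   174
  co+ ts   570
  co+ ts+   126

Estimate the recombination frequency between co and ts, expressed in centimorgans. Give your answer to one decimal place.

22.1 centimorgans

The two most frequent classes, co+ ts (570) and co ts+ (488), are the parental types, so the F1 was co+ ts / co ts+.
The recombinant classes are co+ ts+ and co ts: 126 + 174 = 300.
Recombination frequency = 300/1358 = 0.2209 ≈ 22.1%, i.e. 22.1 centimorgans.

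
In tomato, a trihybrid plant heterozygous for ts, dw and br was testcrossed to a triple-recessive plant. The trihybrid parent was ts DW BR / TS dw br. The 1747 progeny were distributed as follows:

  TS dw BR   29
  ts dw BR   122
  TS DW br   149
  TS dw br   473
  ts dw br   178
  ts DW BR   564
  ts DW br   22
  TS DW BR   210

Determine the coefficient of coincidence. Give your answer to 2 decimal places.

The two rarest classes, ts DW br and TS dw BR, are the double crossovers. Comparing them with the parentals, only the br allele has switched, so br is the middle locus and the order is dw – br – ts.
dw–br: (271 + 51)/1747 = 0.1843; br–ts: (388 + 51)/1747 = 0.2513.
Expected DCO frequency = 0.1843 × 0.2513 ≈ 0.04631; observed = 51/1747 ≈ 0.02919.
Coefficient of coincidence = 0.02919/0.04631 ≈ 0.63.

0.63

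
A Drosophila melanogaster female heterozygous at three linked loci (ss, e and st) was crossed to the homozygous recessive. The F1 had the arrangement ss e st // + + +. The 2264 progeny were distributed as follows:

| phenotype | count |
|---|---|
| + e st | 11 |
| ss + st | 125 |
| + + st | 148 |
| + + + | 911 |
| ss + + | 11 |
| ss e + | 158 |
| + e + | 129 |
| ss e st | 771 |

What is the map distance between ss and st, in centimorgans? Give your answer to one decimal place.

The two rarest classes, + e st and ss + +, are the double crossovers. Comparing them with the parentals, only the ss allele has switched, so ss is the middle locus and the order is e – ss – st.
Crossovers in the ss–st interval produce the single-crossover classes ss e + and + + st (158 + 148 = 306) plus the double crossovers (22).
RF(ss–st) = (306 + 22) / 2264 = 328/2264 = 0.1449 → 14.5 centimorgans.

14.5 centimorgans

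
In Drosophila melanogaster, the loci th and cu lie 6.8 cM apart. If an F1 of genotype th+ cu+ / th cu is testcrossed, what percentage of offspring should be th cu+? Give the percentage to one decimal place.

A map distance of 6.8 cM corresponds to a recombination frequency of 0.068.
The F1 is th+ cu+ / th cu, so th cu+ is a recombinant gamete class with expected frequency r/2 = 0.068/2 = 0.0340.
That is 0.0340 = 3.4% of the progeny.

3.4%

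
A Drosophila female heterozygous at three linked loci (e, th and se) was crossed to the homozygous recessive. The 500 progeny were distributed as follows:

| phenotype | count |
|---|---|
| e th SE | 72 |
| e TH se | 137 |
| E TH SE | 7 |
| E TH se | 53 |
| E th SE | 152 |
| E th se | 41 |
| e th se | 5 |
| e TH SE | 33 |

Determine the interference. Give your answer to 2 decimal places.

The two most frequent reciprocal classes, E th SE and e TH se, are the parental types, so the F1 was E th SE / e TH se.
The two rarest classes, E TH SE and e th se, are the double crossovers. Comparing them with the parentals, only the th allele has switched, so th is the middle locus and the order is se – th – e.
se–th: (74 + 12)/500 = 0.1720; th–e: (125 + 12)/500 = 0.2740.
Expected DCO frequency = 0.1720 × 0.2740 ≈ 0.04713; observed = 12/500 ≈ 0.02400.
Coefficient of coincidence = 0.02400/0.04713 ≈ 0.51; interference = 1 − 0.51 = 0.49.

0.49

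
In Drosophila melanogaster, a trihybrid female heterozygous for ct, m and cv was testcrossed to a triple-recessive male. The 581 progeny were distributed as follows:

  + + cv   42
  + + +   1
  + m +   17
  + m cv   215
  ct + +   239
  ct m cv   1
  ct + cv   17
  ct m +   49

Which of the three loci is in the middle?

The two most frequent reciprocal classes, + m cv and ct + +, are the parental types, so the F1 was + m cv / ct + +.
The two rarest classes, ct m cv and + + +, are the double crossovers. Comparing them with the parentals, only the ct allele has switched, so ct is the middle locus and the order is cv – ct – m.

ct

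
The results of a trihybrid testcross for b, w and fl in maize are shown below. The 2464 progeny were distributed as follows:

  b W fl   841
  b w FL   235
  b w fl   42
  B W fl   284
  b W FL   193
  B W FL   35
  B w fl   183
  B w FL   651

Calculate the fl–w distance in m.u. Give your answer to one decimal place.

The two most frequent reciprocal classes, B w FL and b W fl, are the parental types, so the F1 was B w FL / b W fl.
The two rarest classes, B W FL and b w fl, are the double crossovers. Comparing them with the parentals, only the w allele has switched, so w is the middle locus and the order is b – w – fl.
Crossovers in the w–fl interval produce the single-crossover classes B w fl and b W FL (183 + 193 = 376) plus the double crossovers (77).
RF(w–fl) = (376 + 77) / 2464 = 453/2464 = 0.1838 → 18.4 m.u.

18.4 m.u.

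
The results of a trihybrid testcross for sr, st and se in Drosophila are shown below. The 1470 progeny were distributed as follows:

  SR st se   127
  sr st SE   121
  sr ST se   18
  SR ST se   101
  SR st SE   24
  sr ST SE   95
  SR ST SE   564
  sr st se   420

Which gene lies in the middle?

st

The two most frequent reciprocal classes, SR ST SE and sr st se, are the parental types, so the F1 was SR ST SE / sr st se.
The two rarest classes, SR st SE and sr ST se, are the double crossovers. Comparing them with the parentals, only the st allele has switched, so st is the middle locus and the order is sr – st – se.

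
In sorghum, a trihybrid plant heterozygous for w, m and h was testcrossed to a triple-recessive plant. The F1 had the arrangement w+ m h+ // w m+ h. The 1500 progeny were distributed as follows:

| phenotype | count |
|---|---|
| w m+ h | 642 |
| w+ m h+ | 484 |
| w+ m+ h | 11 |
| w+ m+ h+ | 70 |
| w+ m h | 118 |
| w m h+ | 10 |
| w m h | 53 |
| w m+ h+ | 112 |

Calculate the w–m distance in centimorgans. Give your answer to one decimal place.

9.6 centimorgans

The two rarest classes, w m h+ and w+ m+ h, are the double crossovers. Comparing them with the parentals, only the w allele has switched, so w is the middle locus and the order is m – w – h.
Crossovers in the m–w interval produce the single-crossover classes w+ m+ h+ and w m h (70 + 53 = 123) plus the double crossovers (21).
RF(m–w) = (123 + 21) / 1500 = 144/1500 = 0.0960 → 9.6 centimorgans.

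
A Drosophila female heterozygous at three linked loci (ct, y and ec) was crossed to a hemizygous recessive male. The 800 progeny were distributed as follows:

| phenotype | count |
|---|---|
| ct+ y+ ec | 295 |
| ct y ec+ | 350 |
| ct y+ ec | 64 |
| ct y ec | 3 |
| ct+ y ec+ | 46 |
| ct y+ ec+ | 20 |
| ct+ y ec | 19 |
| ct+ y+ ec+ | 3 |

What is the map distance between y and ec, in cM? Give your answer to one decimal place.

The two most frequent reciprocal classes, ct+ y+ ec and ct y ec+, are the parental types, so the F1 was ct+ y+ ec / ct y ec+.
The two rarest classes, ct+ y+ ec+ and ct y ec, are the double crossovers. Comparing them with the parentals, only the ec allele has switched, so ec is the middle locus and the order is ct – ec – y.
Crossovers in the ec–y interval produce the single-crossover classes ct+ y ec and ct y+ ec+ (19 + 20 = 39) plus the double crossovers (6).
RF(ec–y) = (39 + 6) / 800 = 45/800 = 0.0563 → 5.6 cM.

5.6 cM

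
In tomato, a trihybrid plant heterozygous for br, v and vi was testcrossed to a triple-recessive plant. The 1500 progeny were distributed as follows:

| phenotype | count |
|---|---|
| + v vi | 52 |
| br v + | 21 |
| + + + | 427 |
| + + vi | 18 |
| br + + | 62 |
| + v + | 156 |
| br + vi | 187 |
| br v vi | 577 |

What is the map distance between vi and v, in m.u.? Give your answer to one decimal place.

The two most frequent reciprocal classes, br v vi and + + +, are the parental types, so the F1 was br v vi / + + +.
The two rarest classes, br v + and + + vi, are the double crossovers. Comparing them with the parentals, only the vi allele has switched, so vi is the middle locus and the order is br – vi – v.
Crossovers in the vi–v interval produce the single-crossover classes br + vi and + v + (187 + 156 = 343) plus the double crossovers (39).
RF(vi–v) = (343 + 39) / 1500 = 382/1500 = 0.2547 → 25.5 m.u.

25.5 m.u.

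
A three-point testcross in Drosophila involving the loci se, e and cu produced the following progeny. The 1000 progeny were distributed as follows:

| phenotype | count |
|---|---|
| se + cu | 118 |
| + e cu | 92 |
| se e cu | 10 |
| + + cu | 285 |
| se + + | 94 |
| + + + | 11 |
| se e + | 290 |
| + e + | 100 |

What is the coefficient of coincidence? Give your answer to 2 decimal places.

The two most frequent reciprocal classes, se e + and + + cu, are the parental types, so the F1 was se e + / + + cu.
The two rarest classes, se e cu and + + +, are the double crossovers. Comparing them with the parentals, only the cu allele has switched, so cu is the middle locus and the order is e – cu – se.
e–cu: (186 + 21)/1000 = 0.2070; cu–se: (218 + 21)/1000 = 0.2390.
Expected DCO frequency = 0.2070 × 0.2390 ≈ 0.04947; observed = 21/1000 ≈ 0.02100.
Coefficient of coincidence = 0.02100/0.04947 ≈ 0.42.

0.42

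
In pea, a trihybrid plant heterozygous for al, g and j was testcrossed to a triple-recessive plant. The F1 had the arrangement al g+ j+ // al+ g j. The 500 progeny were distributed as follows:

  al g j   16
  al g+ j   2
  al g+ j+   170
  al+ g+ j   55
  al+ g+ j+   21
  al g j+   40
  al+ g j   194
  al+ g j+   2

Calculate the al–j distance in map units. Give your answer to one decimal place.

The two rarest classes, al g+ j and al+ g j+, are the double crossovers. Comparing them with the parentals, only the j allele has switched, so j is the middle locus and the order is g – j – al.
Crossovers in the j–al interval produce the single-crossover classes al+ g+ j+ and al g j (21 + 16 = 37) plus the double crossovers (4).
RF(j–al) = (37 + 4) / 500 = 41/500 = 0.0820 → 8.2 map units.

8.2 map units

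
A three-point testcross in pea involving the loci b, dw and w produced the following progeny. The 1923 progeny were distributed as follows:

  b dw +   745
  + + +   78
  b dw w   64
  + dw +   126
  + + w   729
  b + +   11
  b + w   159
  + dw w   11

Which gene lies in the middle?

dw

The two most frequent reciprocal classes, + + w and b dw +, are the parental types, so the F1 was + + w / b dw +.
The two rarest classes, + dw w and b + +, are the double crossovers. Comparing them with the parentals, only the dw allele has switched, so dw is the middle locus and the order is w – dw – b.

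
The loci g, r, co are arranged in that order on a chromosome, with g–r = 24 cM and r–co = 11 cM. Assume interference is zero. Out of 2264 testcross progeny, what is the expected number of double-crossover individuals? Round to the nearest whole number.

60

Map distances give recombination frequencies of 0.240 and 0.110 for the two intervals.
With no interference, expected double-crossover frequency = 0.240 × 0.110 = 0.02640.
Expected number = 0.02640 × 2264 = 59.77 ≈ 60.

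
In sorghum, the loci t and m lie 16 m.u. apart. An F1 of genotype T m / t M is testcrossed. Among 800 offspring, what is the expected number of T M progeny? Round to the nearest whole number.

A map distance of 16 m.u. corresponds to a recombination frequency of 0.160.
The F1 is T m / t M, so T M is a recombinant gamete class with expected frequency r/2 = 0.160/2 = 0.0800.
Expected number = 0.0800 × 800 = 64.00 ≈ 64.

64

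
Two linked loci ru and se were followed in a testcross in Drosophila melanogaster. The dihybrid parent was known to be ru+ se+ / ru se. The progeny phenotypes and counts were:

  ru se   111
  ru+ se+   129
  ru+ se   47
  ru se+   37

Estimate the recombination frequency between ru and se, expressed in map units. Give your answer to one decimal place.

25.9 map units

The recombinant classes are ru+ se and ru se+: 47 + 37 = 84.
Recombination frequency = 84/324 = 0.2593 ≈ 25.9%, i.e. 25.9 map units.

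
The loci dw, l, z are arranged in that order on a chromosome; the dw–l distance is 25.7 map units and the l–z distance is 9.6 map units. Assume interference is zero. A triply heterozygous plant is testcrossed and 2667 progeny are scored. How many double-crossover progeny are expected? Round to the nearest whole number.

66

Map distances give recombination frequencies of 0.257 and 0.096 for the two intervals.
With no interference, expected double-crossover frequency = 0.257 × 0.096 = 0.02467.
Expected number = 0.02467 × 2667 = 65.80 ≈ 66.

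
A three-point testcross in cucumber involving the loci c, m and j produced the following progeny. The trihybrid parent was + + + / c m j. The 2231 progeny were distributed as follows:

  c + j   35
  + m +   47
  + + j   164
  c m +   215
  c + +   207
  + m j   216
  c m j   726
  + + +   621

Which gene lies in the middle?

The two rarest classes, + m + and c + j, are the double crossovers. Comparing them with the parentals, only the m allele has switched, so m is the middle locus and the order is c – m – j.

m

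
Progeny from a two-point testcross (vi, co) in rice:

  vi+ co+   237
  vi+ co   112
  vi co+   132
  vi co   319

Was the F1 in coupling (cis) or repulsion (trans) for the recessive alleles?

The two most frequent classes are vi+ co+ (237) and vi co (319); these are the parental (non-recombinant) types.
So the F1 carried vi+ co+ on one chromosome and vi co on the other — the recessive alleles are on the same chromosome (cis / coupling).

cis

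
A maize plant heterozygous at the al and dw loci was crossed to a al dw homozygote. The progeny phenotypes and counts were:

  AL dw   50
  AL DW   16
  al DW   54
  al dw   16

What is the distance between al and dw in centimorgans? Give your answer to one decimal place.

The two most frequent classes, AL dw (50) and al DW (54), are the parental types, so the F1 was AL dw / al DW.
The recombinant classes are AL DW and al dw: 16 + 16 = 32.
Recombination frequency = 32/136 = 0.2353 ≈ 23.5%, i.e. 23.5 centimorgans.

23.5 centimorgans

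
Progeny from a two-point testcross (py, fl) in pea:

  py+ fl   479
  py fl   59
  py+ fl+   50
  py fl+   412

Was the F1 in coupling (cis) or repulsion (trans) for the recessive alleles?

trans

The two most frequent classes are py+ fl (479) and py fl+ (412); these are the parental (non-recombinant) types.
So the F1 carried py+ fl on one chromosome and py fl+ on the other — the recessive alleles are on opposite chromosomes (trans / repulsion).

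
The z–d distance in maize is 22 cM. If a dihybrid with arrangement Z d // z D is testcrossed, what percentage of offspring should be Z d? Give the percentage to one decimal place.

A map distance of 22 cM corresponds to a recombination frequency of 0.220.
The F1 is Z d / z D, so Z d is a parental gamete class with expected frequency (1 − r)/2 = 0.780/2 = 0.3900.
That is 0.3900 = 39.0% of the progeny.

39.0%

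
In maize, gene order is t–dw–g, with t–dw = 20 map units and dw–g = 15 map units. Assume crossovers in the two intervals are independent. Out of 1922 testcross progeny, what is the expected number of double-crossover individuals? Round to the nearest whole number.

58

Map distances give recombination frequencies of 0.200 and 0.150 for the two intervals.
With no interference, expected double-crossover frequency = 0.200 × 0.150 = 0.03000.
Expected number = 0.03000 × 1922 = 57.66 ≈ 58.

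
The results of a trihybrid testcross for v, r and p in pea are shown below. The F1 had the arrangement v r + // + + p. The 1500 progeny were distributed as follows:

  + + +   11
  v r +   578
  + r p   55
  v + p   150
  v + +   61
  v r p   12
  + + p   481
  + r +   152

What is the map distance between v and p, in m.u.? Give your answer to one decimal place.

The two rarest classes, v r p and + + +, are the double crossovers. Comparing them with the parentals, only the p allele has switched, so p is the middle locus and the order is v – p – r.
Crossovers in the v–p interval produce the single-crossover classes + r + and v + p (152 + 150 = 302) plus the double crossovers (23).
RF(v–p) = (302 + 23) / 1500 = 325/1500 = 0.2167 → 21.7 m.u.

21.7 m.u.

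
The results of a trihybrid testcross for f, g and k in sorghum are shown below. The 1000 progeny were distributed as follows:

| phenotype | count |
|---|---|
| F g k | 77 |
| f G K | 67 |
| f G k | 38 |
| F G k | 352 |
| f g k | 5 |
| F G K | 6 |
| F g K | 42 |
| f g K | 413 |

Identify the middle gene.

k

The two most frequent reciprocal classes, F G k and f g K, are the parental types, so the F1 was F G k / f g K.
The two rarest classes, F G K and f g k, are the double crossovers. Comparing them with the parentals, only the k allele has switched, so k is the middle locus and the order is g – k – f.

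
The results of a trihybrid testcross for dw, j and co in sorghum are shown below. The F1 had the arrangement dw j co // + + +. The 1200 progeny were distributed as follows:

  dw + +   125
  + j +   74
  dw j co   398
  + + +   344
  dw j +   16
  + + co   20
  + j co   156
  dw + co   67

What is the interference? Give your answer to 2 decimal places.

0.23

The two rarest classes, dw j + and + + co, are the double crossovers. Comparing them with the parentals, only the co allele has switched, so co is the middle locus and the order is dw – co – j.
dw–co: (281 + 36)/1200 = 0.2642; co–j: (141 + 36)/1200 = 0.1475.
Expected DCO frequency = 0.2642 × 0.1475 ≈ 0.03897; observed = 36/1200 ≈ 0.03000.
Coefficient of coincidence = 0.03000/0.03897 ≈ 0.77; interference = 1 − 0.77 = 0.23.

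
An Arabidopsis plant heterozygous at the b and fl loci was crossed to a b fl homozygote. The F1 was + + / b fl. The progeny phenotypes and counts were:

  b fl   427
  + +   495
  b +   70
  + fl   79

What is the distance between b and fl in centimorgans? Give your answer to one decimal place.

13.9 centimorgans

The recombinant classes are + fl and b +: 79 + 70 = 149.
Recombination frequency = 149/1071 = 0.1391 ≈ 13.9%, i.e. 13.9 centimorgans.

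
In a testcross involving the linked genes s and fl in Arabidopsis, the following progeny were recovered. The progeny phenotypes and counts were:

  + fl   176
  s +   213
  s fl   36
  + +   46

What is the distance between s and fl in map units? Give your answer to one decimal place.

17.4 map units

The two most frequent classes, + fl (176) and s + (213), are the parental types, so the F1 was + fl / s +.
The recombinant classes are + + and s fl: 46 + 36 = 82.
Recombination frequency = 82/471 = 0.1741 ≈ 17.4%, i.e. 17.4 map units.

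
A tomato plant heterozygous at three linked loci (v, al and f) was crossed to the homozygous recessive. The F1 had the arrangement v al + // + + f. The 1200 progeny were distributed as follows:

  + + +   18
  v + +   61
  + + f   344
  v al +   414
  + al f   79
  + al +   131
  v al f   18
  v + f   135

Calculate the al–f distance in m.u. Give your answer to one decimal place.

14.7 m.u.

The two rarest classes, v al f and + + +, are the double crossovers. Comparing them with the parentals, only the f allele has switched, so f is the middle locus and the order is v – f – al.
Crossovers in the f–al interval produce the single-crossover classes v + + and + al f (61 + 79 = 140) plus the double crossovers (36).
RF(f–al) = (140 + 36) / 1200 = 176/1200 = 0.1467 → 14.7 m.u.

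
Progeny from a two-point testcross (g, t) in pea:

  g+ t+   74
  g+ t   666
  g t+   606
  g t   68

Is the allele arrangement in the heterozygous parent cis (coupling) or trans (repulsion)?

trans

The two most frequent classes are g+ t (666) and g t+ (606); these are the parental (non-recombinant) types.
So the F1 carried g+ t on one chromosome and g t+ on the other — the recessive alleles are on opposite chromosomes (trans / repulsion).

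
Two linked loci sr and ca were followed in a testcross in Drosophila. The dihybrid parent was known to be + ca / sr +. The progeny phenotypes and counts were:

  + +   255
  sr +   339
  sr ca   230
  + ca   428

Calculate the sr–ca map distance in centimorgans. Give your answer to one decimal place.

The recombinant classes are + + and sr ca: 255 + 230 = 485.
Recombination frequency = 485/1252 = 0.3874 ≈ 38.7%, i.e. 38.7 centimorgans.

38.7 centimorgans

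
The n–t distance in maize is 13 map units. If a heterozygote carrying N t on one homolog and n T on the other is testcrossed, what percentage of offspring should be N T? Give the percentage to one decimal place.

6.5%

A map distance of 13 map units corresponds to a recombination frequency of 0.130.
The F1 is N t / n T, so N T is a recombinant gamete class with expected frequency r/2 = 0.130/2 = 0.0650.
That is 0.0650 = 6.5% of the progeny.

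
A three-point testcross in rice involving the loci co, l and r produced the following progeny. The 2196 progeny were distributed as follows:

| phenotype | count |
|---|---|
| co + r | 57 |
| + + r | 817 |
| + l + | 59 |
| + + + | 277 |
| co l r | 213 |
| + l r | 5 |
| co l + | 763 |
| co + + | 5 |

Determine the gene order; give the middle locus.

l

The two most frequent reciprocal classes, co l + and + + r, are the parental types, so the F1 was co l + / + + r.
The two rarest classes, co + + and + l r, are the double crossovers. Comparing them with the parentals, only the l allele has switched, so l is the middle locus and the order is co – l – r.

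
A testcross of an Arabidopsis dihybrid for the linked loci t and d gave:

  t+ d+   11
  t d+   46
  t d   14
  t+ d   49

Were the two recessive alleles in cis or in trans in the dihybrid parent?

trans

The two most frequent classes are t+ d (49) and t d+ (46); these are the parental (non-recombinant) types.
So the F1 carried t+ d on one chromosome and t d+ on the other — the recessive alleles are on opposite chromosomes (trans / repulsion).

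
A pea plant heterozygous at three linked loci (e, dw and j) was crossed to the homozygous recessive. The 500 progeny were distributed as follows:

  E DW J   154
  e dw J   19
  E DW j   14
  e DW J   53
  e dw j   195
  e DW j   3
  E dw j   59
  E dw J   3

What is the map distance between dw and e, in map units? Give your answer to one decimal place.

The two most frequent reciprocal classes, E DW J and e dw j, are the parental types, so the F1 was E DW J / e dw j.
The two rarest classes, E dw J and e DW j, are the double crossovers. Comparing them with the parentals, only the dw allele has switched, so dw is the middle locus and the order is j – dw – e.
Crossovers in the dw–e interval produce the single-crossover classes e DW J and E dw j (53 + 59 = 112) plus the double crossovers (6).
RF(dw–e) = (112 + 6) / 500 = 118/500 = 0.2360 → 23.6 map units.

23.6 map units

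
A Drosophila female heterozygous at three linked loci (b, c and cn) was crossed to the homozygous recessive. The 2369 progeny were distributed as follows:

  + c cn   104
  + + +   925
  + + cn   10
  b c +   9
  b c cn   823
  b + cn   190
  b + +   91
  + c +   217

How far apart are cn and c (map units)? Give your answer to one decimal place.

The two most frequent reciprocal classes, + + + and b c cn, are the parental types, so the F1 was + + + / b c cn.
The two rarest classes, + + cn and b c +, are the double crossovers. Comparing them with the parentals, only the cn allele has switched, so cn is the middle locus and the order is c – cn – b.
Crossovers in the c–cn interval produce the single-crossover classes + c + and b + cn (217 + 190 = 407) plus the double crossovers (19).
RF(c–cn) = (407 + 19) / 2369 = 426/2369 = 0.1798 → 18.0 map units.

18.0 map units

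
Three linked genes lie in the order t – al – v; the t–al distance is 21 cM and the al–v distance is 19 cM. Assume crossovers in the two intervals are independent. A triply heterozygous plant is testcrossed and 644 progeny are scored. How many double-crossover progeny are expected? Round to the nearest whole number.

Map distances give recombination frequencies of 0.210 and 0.190 for the two intervals.
With no interference, expected double-crossover frequency = 0.210 × 0.190 = 0.03990.
Expected number = 0.03990 × 644 = 25.70 ≈ 26.

26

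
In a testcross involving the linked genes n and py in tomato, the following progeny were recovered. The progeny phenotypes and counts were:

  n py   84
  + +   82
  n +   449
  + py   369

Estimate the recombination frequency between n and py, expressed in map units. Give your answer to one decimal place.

The two most frequent classes, + py (369) and n + (449), are the parental types, so the F1 was + py / n +.
The recombinant classes are + + and n py: 82 + 84 = 166.
Recombination frequency = 166/984 = 0.1687 ≈ 16.9%, i.e. 16.9 map units.

16.9 map units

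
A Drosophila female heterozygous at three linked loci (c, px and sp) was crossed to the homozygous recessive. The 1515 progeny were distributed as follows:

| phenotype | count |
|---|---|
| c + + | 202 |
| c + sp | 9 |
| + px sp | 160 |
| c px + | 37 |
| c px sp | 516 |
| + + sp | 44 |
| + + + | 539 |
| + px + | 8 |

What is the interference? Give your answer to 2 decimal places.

0.31

The two most frequent reciprocal classes, c px sp and + + +, are the parental types, so the F1 was c px sp / + + +.
The two rarest classes, c + sp and + px +, are the double crossovers. Comparing them with the parentals, only the px allele has switched, so px is the middle locus and the order is sp – px – c.
sp–px: (81 + 17)/1515 = 0.0647; px–c: (362 + 17)/1515 = 0.2502.
Expected DCO frequency = 0.0647 × 0.2502 ≈ 0.01619; observed = 17/1515 ≈ 0.01122.
Coefficient of coincidence = 0.01122/0.01619 ≈ 0.69; interference = 1 − 0.69 = 0.31.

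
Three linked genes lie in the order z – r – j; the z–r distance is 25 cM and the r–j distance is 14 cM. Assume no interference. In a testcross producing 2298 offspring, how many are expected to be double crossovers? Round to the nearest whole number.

80

Map distances give recombination frequencies of 0.250 and 0.140 for the two intervals.
With no interference, expected double-crossover frequency = 0.250 × 0.140 = 0.03500.
Expected number = 0.03500 × 2298 = 80.43 ≈ 80.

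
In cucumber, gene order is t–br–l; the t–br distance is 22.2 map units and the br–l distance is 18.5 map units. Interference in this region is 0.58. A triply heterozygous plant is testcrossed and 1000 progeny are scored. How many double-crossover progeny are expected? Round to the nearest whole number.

Map distances give recombination frequencies of 0.222 and 0.185 for the two intervals.
With interference 0.58 (so coincidence = 0.42), expected double-crossover frequency = 0.222 × 0.185 × 0.42 = 0.01725.
Expected number = 0.01725 × 1000 = 17.25 ≈ 17.

17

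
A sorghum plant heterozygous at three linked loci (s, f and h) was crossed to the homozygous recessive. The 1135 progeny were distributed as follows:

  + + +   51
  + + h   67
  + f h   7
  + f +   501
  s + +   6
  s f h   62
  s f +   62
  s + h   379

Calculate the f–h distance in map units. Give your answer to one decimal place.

11.1 map units

The two most frequent reciprocal classes, + f + and s + h, are the parental types, so the F1 was + f + / s + h.
The two rarest classes, + f h and s + +, are the double crossovers. Comparing them with the parentals, only the h allele has switched, so h is the middle locus and the order is f – h – s.
Crossovers in the f–h interval produce the single-crossover classes + + + and s f h (51 + 62 = 113) plus the double crossovers (13).
RF(f–h) = (113 + 13) / 1135 = 126/1135 = 0.1110 → 11.1 map units.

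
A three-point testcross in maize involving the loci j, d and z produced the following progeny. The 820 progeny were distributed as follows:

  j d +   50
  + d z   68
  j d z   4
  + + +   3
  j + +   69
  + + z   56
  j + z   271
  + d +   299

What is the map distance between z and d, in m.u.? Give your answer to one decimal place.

The two most frequent reciprocal classes, + d + and j + z, are the parental types, so the F1 was + d + / j + z.
The two rarest classes, + + + and j d z, are the double crossovers. Comparing them with the parentals, only the d allele has switched, so d is the middle locus and the order is z – d – j.
Crossovers in the z–d interval produce the single-crossover classes + d z and j + + (68 + 69 = 137) plus the double crossovers (7).
RF(z–d) = (137 + 7) / 820 = 144/820 = 0.1756 → 17.6 m.u.

17.6 m.u.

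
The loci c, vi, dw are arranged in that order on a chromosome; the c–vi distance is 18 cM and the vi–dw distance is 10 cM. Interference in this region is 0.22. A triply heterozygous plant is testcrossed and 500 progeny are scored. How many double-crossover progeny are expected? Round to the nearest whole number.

7

Map distances give recombination frequencies of 0.180 and 0.100 for the two intervals.
With interference 0.22 (so coincidence = 0.78), expected double-crossover frequency = 0.180 × 0.100 × 0.78 = 0.01404.
Expected number = 0.01404 × 500 = 7.02 ≈ 7.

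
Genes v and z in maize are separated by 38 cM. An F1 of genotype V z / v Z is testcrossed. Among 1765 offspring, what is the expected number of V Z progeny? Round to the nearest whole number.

335

A map distance of 38 cM corresponds to a recombination frequency of 0.380.
The F1 is V z / v Z, so V Z is a recombinant gamete class with expected frequency r/2 = 0.380/2 = 0.1900.
Expected number = 0.1900 × 1765 = 335.35 ≈ 335.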